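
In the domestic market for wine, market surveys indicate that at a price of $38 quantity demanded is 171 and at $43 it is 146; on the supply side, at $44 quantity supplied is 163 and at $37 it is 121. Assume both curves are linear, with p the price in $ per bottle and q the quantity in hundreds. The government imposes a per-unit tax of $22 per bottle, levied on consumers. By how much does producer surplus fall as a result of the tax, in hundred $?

Demand slope: (146 − 171)/(43 − 38) = -5, so qd = 361 − 5p.
Supply slope: (121 − 163)/(37 − 44) = 6, so qs = 6p − 101.
Before the tax: set 361 − 5p = 6p − 101 → p* = $42, q* = 151.
With the tax collected from consumers, demand (in seller-price terms) shifts: qd = 361 − 5(p + 22).
Solving gives q = 91 with consumers paying $54 and suppliers receiving $32 (the $22 wedge).
ΔPS is the trapezoid between Q = 91 and Q = 151 of height $10: ½ · (151 + 91) · 10 = $1210.

Producer surplus falls by $1210 hundred.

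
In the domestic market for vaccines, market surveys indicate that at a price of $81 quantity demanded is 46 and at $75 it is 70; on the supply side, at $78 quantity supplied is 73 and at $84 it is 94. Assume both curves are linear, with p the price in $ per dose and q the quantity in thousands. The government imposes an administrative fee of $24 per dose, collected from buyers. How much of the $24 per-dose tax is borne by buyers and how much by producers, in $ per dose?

Demand slope: (70 − 46)/(75 − 81) = -4, so qd = 370 − 4p.
Supply slope: (94 − 73)/(84 − 78) = 3.5, so qs = 3.5p − 200.
Without the tax, 370 − 4p = 3.5p − 200 gives 7.5p = 570, so p* = $76 and q* = 66.
With the tax collected from buyers, demand (in seller-price terms) shifts: qd = 370 − 4(p + 24).
Solving gives q = 21.2 with buyers paying $87.2 and producers receiving $63.2 (the $24 wedge).
Burden on buyers: $11.2; on producers: $12.8. (They sum to $24.)
The less price-elastic side of the market bears the larger share of a per-unit tax.

Buyers bear $11.2 per dose; producers bear $12.8 per dose.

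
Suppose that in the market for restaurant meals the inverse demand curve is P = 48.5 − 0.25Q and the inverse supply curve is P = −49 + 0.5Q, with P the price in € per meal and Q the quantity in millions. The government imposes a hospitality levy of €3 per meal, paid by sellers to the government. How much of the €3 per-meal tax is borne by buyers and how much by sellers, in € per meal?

Rewrite in direct form: Qd = 194 − 4P and Qs = 2P + 98.
Before the tax: set 194 − 4P = 2P + 98 → P* = €16, Q* = 130.
With the tax collected from sellers, supply shifts: Qs = 2(P − 3) + 98.
New equilibrium: buyers pay €17, sellers receive €14, Q = 126. (Wedge: Pb − Ps = 3.)
Burden on buyers: €1; on sellers: €2. (They sum to €3.)
The less price-elastic side of the market bears the larger share of a per-unit tax.

Buyers bear €1 per meal; sellers bear €2 per meal.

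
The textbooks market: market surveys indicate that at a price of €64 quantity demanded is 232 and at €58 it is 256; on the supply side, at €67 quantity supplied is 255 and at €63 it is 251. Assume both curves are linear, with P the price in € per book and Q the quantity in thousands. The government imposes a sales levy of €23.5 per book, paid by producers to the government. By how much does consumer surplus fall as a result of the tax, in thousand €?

Consumer surplus falls by €1121.42 thousand.

Demand slope: (256 − 232)/(58 − 64) = -4, so Qd = 488 − 4P.
Supply slope: (251 − 255)/(63 − 67) = 1, so Qs = P + 188.
Before the tax: set 488 − 4P = P + 188 → P* = €60, Q* = 248.
With the tax collected from producers, supply shifts: Qs = (P − 23.5) + 188.
New equilibrium: consumers pay €64.7, producers receive €41.2, Q = 229.2. (Wedge: Pb − Ps = 23.5.)
ΔCS is the trapezoid between Q = 229.2 and Q = 248 of height €4.7: ½ · (248 + 229.2) · 4.7 = €1121.42.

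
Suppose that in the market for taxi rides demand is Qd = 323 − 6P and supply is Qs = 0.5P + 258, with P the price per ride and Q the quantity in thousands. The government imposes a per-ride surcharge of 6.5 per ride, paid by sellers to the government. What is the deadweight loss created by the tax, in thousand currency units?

Before the tax: set 323 − 6P = 0.5P + 258 → P* = 10, Q* = 263.
With the tax collected from sellers, supply shifts: Qs = 0.5(P − 6.5) + 258.
New equilibrium: consumers pay 10.5, sellers receive 4, Q = 260. (Wedge: Pb − Ps = 6.5.)
Quantity falls by |ΔQ| = |263 − 260| = 3.
DWL = ½ · t · |ΔQ| = ½ · 6.5 · 3 = 9.75.

Deadweight loss = 9.75 thousand.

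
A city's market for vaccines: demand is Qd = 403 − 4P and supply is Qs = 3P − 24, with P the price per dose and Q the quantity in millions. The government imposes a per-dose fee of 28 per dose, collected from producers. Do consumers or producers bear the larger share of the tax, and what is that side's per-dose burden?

Without the tax, 403 − 4P = 3P − 24 gives 7P = 427, so P* = 61 and Q* = 159.
With the tax collected from producers, supply shifts: Qs = 3(P − 28) − 24.
Solving gives Q = 111 with consumers paying 73 and producers receiving 45 (the 28 wedge).
Per-dose burden: consumers 12, producers 16.
Producers take the larger share because supply is less price-elastic here (demand slope 4 vs supply slope 3).
The less price-elastic side of the market bears the larger share of a per-unit tax.

Producers bear the larger share: 16 per dose.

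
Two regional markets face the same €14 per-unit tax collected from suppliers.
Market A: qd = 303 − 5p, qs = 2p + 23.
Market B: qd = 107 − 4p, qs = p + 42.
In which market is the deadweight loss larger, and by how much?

Market A: pre-tax p* = €40, q* = 103; post-tax q = 83; deadweight loss = €140.
Market B: pre-tax p* = €13, q* = 55; post-tax q = 43.8; deadweight loss = €78.4.
Difference: €140 vs €78.4 → market A is larger by €61.6.

Market A, by €61.6.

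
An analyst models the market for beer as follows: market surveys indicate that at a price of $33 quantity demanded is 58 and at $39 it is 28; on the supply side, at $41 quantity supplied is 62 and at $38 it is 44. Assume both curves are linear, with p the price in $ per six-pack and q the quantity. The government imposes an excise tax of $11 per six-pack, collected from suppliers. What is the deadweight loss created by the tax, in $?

Deadweight loss = $165.

Demand slope: (28 − 58)/(39 − 33) = -5, so qd = 223 − 5p.
Supply slope: (44 − 62)/(38 − 41) = 6, so qs = 6p − 184.
Without the tax, 223 − 5p = 6p − 184 gives 11p = 407, so p* = $37 and q* = 38.
With the tax collected from suppliers, supply shifts: qs = 6(p − 11) − 184.
Solving gives q = 8 with consumers paying $43 and suppliers receiving $32 (the $11 wedge).
Quantity falls by |ΔQ| = |38 − 8| = 30.
DWL = ½ · t · |ΔQ| = ½ · 11 · 30 = $165.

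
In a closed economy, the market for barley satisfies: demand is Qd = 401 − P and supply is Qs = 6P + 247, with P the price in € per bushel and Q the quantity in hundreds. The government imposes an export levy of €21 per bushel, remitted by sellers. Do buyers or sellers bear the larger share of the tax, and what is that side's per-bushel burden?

Without the tax, 401 − P = 6P + 247 gives 7P = 154, so P* = €22 and Q* = 379.
With the tax collected from sellers, supply shifts: Qs = 6(P − 21) + 247.
New equilibrium: buyers pay €40, sellers receive €19, Q = 361. (Wedge: Pb − Ps = 21.)
Per-bushel burden: buyers €18, sellers €3.
Buyers take the larger share because demand is less price-elastic here (demand slope 1 vs supply slope 6).
The less price-elastic side of the market bears the larger share of a per-unit tax.

Buyers bear the larger share: €18 per bushel.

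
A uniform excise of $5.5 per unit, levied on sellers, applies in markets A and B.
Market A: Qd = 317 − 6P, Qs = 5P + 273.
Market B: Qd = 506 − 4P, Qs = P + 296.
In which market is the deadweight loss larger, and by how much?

Market A: pre-tax P* = $4, Q* = 293; post-tax Q = 278; deadweight loss = $41.25.
Market B: pre-tax P* = $42, Q* = 338; post-tax Q = 333.6; deadweight loss = $12.1.
Difference: $41.25 vs $12.1 → market A is larger by $29.15.

Market A, by $29.15.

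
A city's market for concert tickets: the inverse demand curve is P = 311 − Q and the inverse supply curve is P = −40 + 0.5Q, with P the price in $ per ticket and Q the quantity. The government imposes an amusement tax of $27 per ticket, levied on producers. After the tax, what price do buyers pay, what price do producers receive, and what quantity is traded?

Rewrite in direct form: Qd = 311 − P and Qs = 2P + 80.
Before the tax: set 311 − P = 2P + 80 → P* = $77, Q* = 234.
With the tax collected from producers, supply shifts: Qs = 2(P − 27) + 80.
New equilibrium: buyers pay $95, producers receive $68, Q = 216. (Wedge: Pb − Ps = 27.)

Buyers pay $95; producers receive $68; quantity = 216.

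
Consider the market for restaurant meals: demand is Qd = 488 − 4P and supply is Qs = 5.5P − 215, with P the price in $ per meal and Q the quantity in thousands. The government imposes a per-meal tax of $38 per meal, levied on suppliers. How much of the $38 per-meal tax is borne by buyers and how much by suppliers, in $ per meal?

Buyers bear $22 per meal; suppliers bear $16 per meal.

Before the tax: set 488 − 4P = 5.5P − 215 → P* = $74, Q* = 192.
With the tax collected from suppliers, supply shifts: Qs = 5.5(P − 38) − 215.
New equilibrium: buyers pay $96, suppliers receive $58, Q = 104. (Wedge: Pb − Ps = 38.)
Burden on buyers: $22; on suppliers: $16. (They sum to $38.)
The less price-elastic side of the market bears the larger share of a per-unit tax.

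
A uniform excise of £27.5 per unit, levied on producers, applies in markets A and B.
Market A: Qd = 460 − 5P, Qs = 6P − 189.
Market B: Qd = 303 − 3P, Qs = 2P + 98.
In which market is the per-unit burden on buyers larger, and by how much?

Market A: pre-tax P* = £59, Q* = 165; post-tax Q = 90; per-unit burden on buyers = £15.
Market B: pre-tax P* = £41, Q* = 180; post-tax Q = 147; per-unit burden on buyers = £11.
Difference: £15 vs £11 → market A is larger by £4.

Market A, by £4.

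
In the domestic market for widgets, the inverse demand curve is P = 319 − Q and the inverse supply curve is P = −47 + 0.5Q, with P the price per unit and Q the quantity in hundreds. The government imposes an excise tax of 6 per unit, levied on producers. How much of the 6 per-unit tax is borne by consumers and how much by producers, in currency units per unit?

Consumers bear 4 per unit; producers bear 2 per unit.

Inverting to Q(P) form: Qd = 319 − P; Qs = 2P + 94.
Without the tax, 319 − P = 2P + 94 gives 3P = 225, so P* = 75 and Q* = 244.
With the tax collected from producers, supply shifts: Qs = 2(P − 6) + 94.
Solving gives Q = 240 with consumers paying 79 and producers receiving 73 (the 6 wedge).
Burden on consumers: 4; on producers: 2. (They sum to 6.)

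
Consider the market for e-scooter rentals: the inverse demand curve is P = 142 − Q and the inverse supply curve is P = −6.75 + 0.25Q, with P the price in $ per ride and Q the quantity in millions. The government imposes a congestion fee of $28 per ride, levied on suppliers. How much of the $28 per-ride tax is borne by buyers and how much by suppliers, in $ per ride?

Rewrite in direct form: Qd = 142 − P and Qs = 4P + 27.
Without the tax, 142 − P = 4P + 27 gives 5P = 115, so P* = $23 and Q* = 119.
With the tax collected from suppliers, supply shifts: Qs = 4(P − 28) + 27.
Solving gives Q = 96.6 with buyers paying $45.4 and suppliers receiving $17.4 (the $28 wedge).
Burden on buyers: $22.4; on suppliers: $5.6. (They sum to $28.)

Buyers bear $22.4 per ride; suppliers bear $5.6 per ride.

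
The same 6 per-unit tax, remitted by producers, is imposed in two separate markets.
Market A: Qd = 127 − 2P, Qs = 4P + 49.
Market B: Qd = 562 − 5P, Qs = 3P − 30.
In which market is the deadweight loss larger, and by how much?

Market B, by 9.75.

Market A: pre-tax P* = 13, Q* = 101; post-tax Q = 93; deadweight loss = 24.
Market B: pre-tax P* = 74, Q* = 192; post-tax Q = 180.75; deadweight loss = 33.75.
Difference: 24 vs 33.75 → market B is larger by 9.75.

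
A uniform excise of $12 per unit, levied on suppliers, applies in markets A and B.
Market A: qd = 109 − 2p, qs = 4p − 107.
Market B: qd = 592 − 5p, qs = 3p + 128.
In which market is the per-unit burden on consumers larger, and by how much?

Market A, by $3.5.

Market A: pre-tax p* = $36, q* = 37; post-tax q = 21; per-unit burden on consumers = $8.
Market B: pre-tax p* = $58, q* = 302; post-tax q = 279.5; per-unit burden on consumers = $4.5.
Difference: $8 vs $4.5 → market A is larger by $3.5.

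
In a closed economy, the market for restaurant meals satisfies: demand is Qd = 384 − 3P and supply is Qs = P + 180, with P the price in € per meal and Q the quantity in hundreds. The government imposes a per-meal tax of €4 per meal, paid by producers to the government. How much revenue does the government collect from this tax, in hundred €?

Tax revenue = €912 hundred.

Before the tax: set 384 − 3P = P + 180 → P* = €51, Q* = 231.
With the tax collected from producers, supply shifts: Qs = (P − 4) + 180.
Solving gives Q = 228 with consumers paying €52 and producers receiving €48 (the €4 wedge).
Revenue = t · Q = 4 · 228 = €912.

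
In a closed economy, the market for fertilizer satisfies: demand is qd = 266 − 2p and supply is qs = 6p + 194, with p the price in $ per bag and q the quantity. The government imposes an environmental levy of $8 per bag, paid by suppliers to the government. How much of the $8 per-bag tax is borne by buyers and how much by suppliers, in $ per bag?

Before the tax: set 266 − 2p = 6p + 194 → p* = $9, q* = 248.
With the tax collected from suppliers, supply shifts: qs = 6(p − 8) + 194.
Solving gives q = 236 with buyers paying $15 and suppliers receiving $7 (the $8 wedge).
Burden on buyers: $6; on suppliers: $2. (They sum to $8.)
The less price-elastic side of the market bears the larger share of a per-unit tax.

Buyers bear $6 per bag; suppliers bear $2 per bag.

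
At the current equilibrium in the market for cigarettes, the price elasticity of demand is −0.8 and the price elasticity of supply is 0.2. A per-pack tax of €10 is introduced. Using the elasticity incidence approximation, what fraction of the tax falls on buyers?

Incidence ratio: buyers' share ≈ εs / (εs + |εd|) = 0.2 / (0.2 + 0.8) = 0.2.
Supply is the less elastic side, so buyers bear the smaller share.

Buyers' share ≈ 0.2.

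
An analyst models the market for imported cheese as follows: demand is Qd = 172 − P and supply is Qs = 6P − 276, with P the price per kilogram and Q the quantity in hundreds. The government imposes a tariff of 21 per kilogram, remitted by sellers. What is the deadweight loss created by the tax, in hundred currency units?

Before the tax: set 172 − P = 6P − 276 → P* = 64, Q* = 108.
With the tax collected from sellers, supply shifts: Qs = 6(P − 21) − 276.
Solving gives Q = 90 with consumers paying 82 and sellers receiving 61 (the 21 wedge).
Quantity falls by |ΔQ| = |108 − 90| = 18.
DWL = ½ · t · |ΔQ| = ½ · 21 · 18 = 189.

Deadweight loss = 189 hundred.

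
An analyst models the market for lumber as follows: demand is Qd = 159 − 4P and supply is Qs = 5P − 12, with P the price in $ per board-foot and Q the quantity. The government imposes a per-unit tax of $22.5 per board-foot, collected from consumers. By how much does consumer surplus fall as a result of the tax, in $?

Consumer surplus falls by $725.

Before the tax: set 159 − 4P = 5P − 12 → P* = $19, Q* = 83.
With the tax collected from consumers, demand (in seller-price terms) shifts: Qd = 159 − 4(P + 22.5).
New equilibrium: consumers pay $31.5, suppliers receive $9, Q = 33. (Wedge: Pb − Ps = 22.5.)
ΔCS is the trapezoid between Q = 33 and Q = 83 of height $12.5: ½ · (83 + 33) · 12.5 = $725.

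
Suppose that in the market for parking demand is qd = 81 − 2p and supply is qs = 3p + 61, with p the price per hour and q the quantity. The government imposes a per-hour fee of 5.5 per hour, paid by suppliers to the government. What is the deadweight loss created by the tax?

Without the tax, 81 − 2p = 3p + 61 gives 5p = 20, so p* = 4 and q* = 73.
With the tax collected from suppliers, supply shifts: qs = 3(p − 5.5) + 61.
Solving gives q = 66.4 with buyers paying 7.3 and suppliers receiving 1.8 (the 5.5 wedge).
Quantity falls by |ΔQ| = |73 − 66.4| = 6.6.
DWL = ½ · t · |ΔQ| = ½ · 5.5 · 6.6 = 18.15.

Deadweight loss = 18.15.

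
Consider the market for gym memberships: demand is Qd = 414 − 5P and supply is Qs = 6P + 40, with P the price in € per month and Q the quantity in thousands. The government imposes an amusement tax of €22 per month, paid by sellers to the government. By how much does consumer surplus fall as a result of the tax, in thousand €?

Consumer surplus falls by €2568 thousand.

Before the tax: set 414 − 5P = 6P + 40 → P* = €34, Q* = 244.
With the tax collected from sellers, supply shifts: Qs = 6(P − 22) + 40.
Solving gives Q = 184 with consumers paying €46 and sellers receiving €24 (the €22 wedge).
ΔCS is the trapezoid between Q = 184 and Q = 244 of height €12: ½ · (244 + 184) · 12 = €2568.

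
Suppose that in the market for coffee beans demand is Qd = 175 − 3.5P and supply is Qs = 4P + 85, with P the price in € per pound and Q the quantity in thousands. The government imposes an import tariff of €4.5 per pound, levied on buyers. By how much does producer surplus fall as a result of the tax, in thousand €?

Producer surplus falls by €270.48 thousand.

Before the tax: set 175 − 3.5P = 4P + 85 → P* = €12, Q* = 133.
With the tax collected from buyers, demand (in seller-price terms) shifts: Qd = 175 − 3.5(P + 4.5).
New equilibrium: buyers pay €14.4, producers receive €9.9, Q = 124.6. (Wedge: Pb − Ps = 4.5.)
ΔPS is the trapezoid between Q = 124.6 and Q = 133 of height €2.1: ½ · (133 + 124.6) · 2.1 = €270.48.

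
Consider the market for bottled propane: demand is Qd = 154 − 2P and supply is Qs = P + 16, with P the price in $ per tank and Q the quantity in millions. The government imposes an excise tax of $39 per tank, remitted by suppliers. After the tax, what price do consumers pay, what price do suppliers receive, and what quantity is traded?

Consumers pay $59; suppliers receive $20; quantity = 36.

Without the tax, 154 − 2P = P + 16 gives 3P = 138, so P* = $46 and Q* = 62.
With the tax collected from suppliers, supply shifts: Qs = (P − 39) + 16.
Solving gives Q = 36 with consumers paying $59 and suppliers receiving $20 (the $39 wedge).
The less price-elastic side of the market bears the larger share of a per-unit tax.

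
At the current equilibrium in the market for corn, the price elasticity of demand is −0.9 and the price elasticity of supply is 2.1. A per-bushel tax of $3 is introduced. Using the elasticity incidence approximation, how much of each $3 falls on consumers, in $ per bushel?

Incidence ratio: consumers' share ≈ εs / (εs + |εd|) = 2.1 / (2.1 + 0.9) = 0.7.
So consumers bear ≈ 0.7 × $3 = $2.1; sellers bear $0.9.

Consumers bear ≈ $2.1 per bushel.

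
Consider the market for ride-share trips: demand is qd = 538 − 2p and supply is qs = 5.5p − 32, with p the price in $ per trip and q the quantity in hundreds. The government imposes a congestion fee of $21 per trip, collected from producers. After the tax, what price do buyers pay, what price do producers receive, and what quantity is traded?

Buyers pay $91.4; producers receive $70.4; quantity = 355.2.

Without the tax, 538 − 2p = 5.5p − 32 gives 7.5p = 570, so p* = $76 and q* = 386.
With the tax collected from producers, supply shifts: qs = 5.5(p − 21) − 32.
Solving gives q = 355.2 with buyers paying $91.4 and producers receiving $70.4 (the $21 wedge).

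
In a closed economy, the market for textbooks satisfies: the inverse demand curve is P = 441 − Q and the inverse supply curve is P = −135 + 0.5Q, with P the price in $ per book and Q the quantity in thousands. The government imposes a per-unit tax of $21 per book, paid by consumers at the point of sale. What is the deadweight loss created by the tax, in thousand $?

Rewrite in direct form: Qd = 441 − P and Qs = 2P + 270.
Before the tax: set 441 − P = 2P + 270 → P* = $57, Q* = 384.
With the tax collected from consumers, demand (in seller-price terms) shifts: Qd = 441 − (P + 21).
New equilibrium: consumers pay $71, producers receive $50, Q = 370. (Wedge: Pb − Ps = 21.)
Quantity falls by |ΔQ| = |384 − 370| = 14.
DWL = ½ · t · |ΔQ| = ½ · 21 · 14 = $147.

Deadweight loss = $147 thousand.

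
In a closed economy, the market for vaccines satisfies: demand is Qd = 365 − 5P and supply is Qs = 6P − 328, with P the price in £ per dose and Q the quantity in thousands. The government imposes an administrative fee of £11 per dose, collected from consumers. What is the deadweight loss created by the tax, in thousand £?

Deadweight loss = £165 thousand.

Before the tax: set 365 − 5P = 6P − 328 → P* = £63, Q* = 50.
With the tax collected from consumers, demand (in seller-price terms) shifts: Qd = 365 − 5(P + 11).
New equilibrium: consumers pay £69, sellers receive £58, Q = 20. (Wedge: Pb − Ps = 11.)
Quantity falls by |ΔQ| = |50 − 20| = 30.
DWL = ½ · t · |ΔQ| = ½ · 11 · 30 = £165.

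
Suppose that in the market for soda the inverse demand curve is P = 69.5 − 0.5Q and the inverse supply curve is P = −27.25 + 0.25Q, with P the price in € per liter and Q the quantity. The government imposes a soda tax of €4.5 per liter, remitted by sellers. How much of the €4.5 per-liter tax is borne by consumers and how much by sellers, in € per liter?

Consumers bear €3 per liter; sellers bear €1.5 per liter.

Rewrite in direct form: Qd = 139 − 2P and Qs = 4P + 109.
Without the tax, 139 − 2P = 4P + 109 gives 6P = 30, so P* = €5 and Q* = 129.
With the tax collected from sellers, supply shifts: Qs = 4(P − 4.5) + 109.
Solving gives Q = 123 with consumers paying €8 and sellers receiving €3.5 (the €4.5 wedge).
Burden on consumers: €3; on sellers: €1.5. (They sum to €4.5.)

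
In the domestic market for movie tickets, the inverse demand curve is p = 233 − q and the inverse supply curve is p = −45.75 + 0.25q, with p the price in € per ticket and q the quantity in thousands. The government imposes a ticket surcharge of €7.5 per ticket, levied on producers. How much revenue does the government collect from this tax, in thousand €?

Inverting to q(p) form: qd = 233 − p; qs = 4p + 183.
Before the tax: set 233 − p = 4p + 183 → p* = €10, q* = 223.
With the tax collected from producers, supply shifts: qs = 4(p − 7.5) + 183.
Solving gives q = 217 with buyers paying €16 and producers receiving €8.5 (the €7.5 wedge).
Revenue = t · Q = 7.5 · 217 = €1627.5.

Tax revenue = €1627.5 thousand.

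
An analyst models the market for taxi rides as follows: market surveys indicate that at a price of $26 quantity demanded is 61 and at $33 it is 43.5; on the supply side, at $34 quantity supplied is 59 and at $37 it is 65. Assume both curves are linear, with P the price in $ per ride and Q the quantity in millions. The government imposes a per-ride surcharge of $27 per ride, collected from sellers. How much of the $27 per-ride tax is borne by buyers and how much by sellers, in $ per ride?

Buyers bear $12 per ride; sellers bear $15 per ride.

Demand slope: (43.5 − 61)/(33 − 26) = -2.5, so Qd = 126 − 2.5P.
Supply slope: (65 − 59)/(37 − 34) = 2, so Qs = 2P − 9.
Without the tax, 126 − 2.5P = 2P − 9 gives 4.5P = 135, so P* = $30 and Q* = 51.
With the tax collected from sellers, supply shifts: Qs = 2(P − 27) − 9.
Solving gives Q = 21 with buyers paying $42 and sellers receiving $15 (the $27 wedge).
Burden on buyers: $12; on sellers: $15. (They sum to $27.)
The less price-elastic side of the market bears the larger share of a per-unit tax.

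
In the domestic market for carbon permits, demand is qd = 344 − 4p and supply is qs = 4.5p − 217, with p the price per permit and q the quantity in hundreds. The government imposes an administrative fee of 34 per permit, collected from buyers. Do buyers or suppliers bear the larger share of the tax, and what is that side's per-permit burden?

Buyers bear the larger share: 18 per permit.

Before the tax: set 344 − 4p = 4.5p − 217 → p* = 66, q* = 80.
With the tax collected from buyers, demand (in seller-price terms) shifts: qd = 344 − 4(p + 34).
New equilibrium: buyers pay 84, suppliers receive 50, q = 8. (Wedge: pb − ps = 34.)
Per-permit burden: buyers 18, suppliers 16.
Buyers take the larger share because demand is less price-elastic here (demand slope 4 vs supply slope 4.5).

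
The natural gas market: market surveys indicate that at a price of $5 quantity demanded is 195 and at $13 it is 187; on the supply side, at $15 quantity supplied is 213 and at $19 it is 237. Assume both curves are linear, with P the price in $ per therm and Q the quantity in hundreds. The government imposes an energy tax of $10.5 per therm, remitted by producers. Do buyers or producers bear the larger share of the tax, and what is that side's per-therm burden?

Demand slope: (187 − 195)/(13 − 5) = -1, so Qd = 200 − P.
Supply slope: (237 − 213)/(19 − 15) = 6, so Qs = 6P + 123.
Without the tax, 200 − P = 6P + 123 gives 7P = 77, so P* = $11 and Q* = 189.
With the tax collected from producers, supply shifts: Qs = 6(P − 10.5) + 123.
New equilibrium: buyers pay $20, producers receive $9.5, Q = 180. (Wedge: Pb − Ps = 10.5.)
Per-therm burden: buyers $9, producers $1.5.
Buyers take the larger share because demand is less price-elastic here (demand slope 1 vs supply slope 6).
The less price-elastic side of the market bears the larger share of a per-unit tax.

Buyers bear the larger share: $9 per therm.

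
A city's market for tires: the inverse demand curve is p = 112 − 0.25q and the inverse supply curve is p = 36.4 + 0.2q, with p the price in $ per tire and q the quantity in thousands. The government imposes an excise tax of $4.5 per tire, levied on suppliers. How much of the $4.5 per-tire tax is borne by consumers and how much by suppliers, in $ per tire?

Rewrite in direct form: qd = 448 − 4p and qs = 5p − 182.
Before the tax: set 448 − 4p = 5p − 182 → p* = $70, q* = 168.
With the tax collected from suppliers, supply shifts: qs = 5(p − 4.5) − 182.
New equilibrium: consumers pay $72.5, suppliers receive $68, q = 158. (Wedge: pb − ps = 4.5.)
Burden on consumers: $2.5; on suppliers: $2. (They sum to $4.5.)

Consumers bear $2.5 per tire; suppliers bear $2 per tire.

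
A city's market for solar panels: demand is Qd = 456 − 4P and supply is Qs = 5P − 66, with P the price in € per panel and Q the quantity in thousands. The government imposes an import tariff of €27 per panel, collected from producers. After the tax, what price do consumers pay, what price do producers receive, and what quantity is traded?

Before the tax: set 456 − 4P = 5P − 66 → P* = €58, Q* = 224.
With the tax collected from producers, supply shifts: Qs = 5(P − 27) − 66.
New equilibrium: consumers pay €73, producers receive €46, Q = 164. (Wedge: Pb − Ps = 27.)

Consumers pay €73; producers receive €46; quantity = 164.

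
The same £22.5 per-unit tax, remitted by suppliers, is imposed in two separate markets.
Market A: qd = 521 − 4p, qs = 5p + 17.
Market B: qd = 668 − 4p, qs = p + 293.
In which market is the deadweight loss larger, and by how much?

Market A: pre-tax p* = £56, q* = 297; post-tax q = 247; deadweight loss = £562.5.
Market B: pre-tax p* = £75, q* = 368; post-tax q = 350; deadweight loss = £202.5.
Difference: £562.5 vs £202.5 → market A is larger by £360.

Market A, by £360.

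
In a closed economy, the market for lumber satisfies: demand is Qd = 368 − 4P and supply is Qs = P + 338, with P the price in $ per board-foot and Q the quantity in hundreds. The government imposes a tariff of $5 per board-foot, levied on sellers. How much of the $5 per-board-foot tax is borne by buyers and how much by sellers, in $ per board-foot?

Buyers bear $1 per board-foot; sellers bear $4 per board-foot.

Without the tax, 368 − 4P = P + 338 gives 5P = 30, so P* = $6 and Q* = 344.
With the tax collected from sellers, supply shifts: Qs = (P − 5) + 338.
Solving gives Q = 340 with buyers paying $7 and sellers receiving $2 (the $5 wedge).
Burden on buyers: $1; on sellers: $4. (They sum to $5.)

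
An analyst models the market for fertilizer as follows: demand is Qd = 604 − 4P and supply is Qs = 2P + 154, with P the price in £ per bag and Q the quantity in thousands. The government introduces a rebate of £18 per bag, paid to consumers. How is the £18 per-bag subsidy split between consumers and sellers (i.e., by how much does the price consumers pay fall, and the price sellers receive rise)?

Consumers gain £6 per bag; sellers gain £12 per bag.

Before the subsidy: set 604 − 4P = 2P + 154 → P* = £75, Q* = 304.
With a per-unit subsidy paid to consumers, each effectively pays P − 18, so demand becomes Qd = 604 − 4(P − 18).
New equilibrium: consumers pay £69, sellers receive £87, Q = 328. (Wedge: Pb − Ps = −18.)
Gain to consumers: £6; to sellers: £12. (They sum to £18.)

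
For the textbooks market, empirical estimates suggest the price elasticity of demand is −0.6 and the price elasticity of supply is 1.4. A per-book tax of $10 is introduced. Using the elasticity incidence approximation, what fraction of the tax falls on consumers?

Consumers' share ≈ 0.7.

Incidence ratio: consumers' share ≈ εs / (εs + |εd|) = 1.4 / (1.4 + 0.6) = 0.7.
Supply is the more elastic side, so consumers bear the larger share.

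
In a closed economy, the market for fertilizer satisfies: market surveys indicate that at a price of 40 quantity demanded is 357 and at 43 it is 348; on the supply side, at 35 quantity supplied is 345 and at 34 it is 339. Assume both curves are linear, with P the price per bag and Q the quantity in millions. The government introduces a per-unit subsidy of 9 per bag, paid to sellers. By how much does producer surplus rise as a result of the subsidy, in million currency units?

Producer surplus rises by 1116 million.

Demand slope: (348 − 357)/(43 − 40) = -3, so Qd = 477 − 3P.
Supply slope: (339 − 345)/(34 − 35) = 6, so Qs = 6P + 135.
Without the subsidy, 477 − 3P = 6P + 135 gives 9P = 342, so P* = 38 and Q* = 363.
With a per-unit subsidy paid to sellers, each receives P + 9 per unit sold, so supply becomes Qs = 6(P + 9) + 135.
New equilibrium: consumers pay 32, sellers receive 41, Q = 381. (Wedge: Pb − Ps = −9.)
ΔPS is the trapezoid between Q = 381 and Q = 363 of height 3: ½ · (363 + 381) · 3 = 1116.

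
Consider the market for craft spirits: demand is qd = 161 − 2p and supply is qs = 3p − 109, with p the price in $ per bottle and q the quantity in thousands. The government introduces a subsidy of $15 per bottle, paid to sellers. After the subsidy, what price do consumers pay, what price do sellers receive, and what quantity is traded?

Consumers pay $45; sellers receive $60; quantity = 71.

Without the subsidy, 161 − 2p = 3p − 109 gives 5p = 270, so p* = $54 and q* = 53.
With a per-unit subsidy paid to sellers, each receives p + 15 per unit sold, so supply becomes qs = 3(p + 15) − 109.
New equilibrium: consumers pay $45, sellers receive $60, q = 71. (Wedge: pb − ps = −15.)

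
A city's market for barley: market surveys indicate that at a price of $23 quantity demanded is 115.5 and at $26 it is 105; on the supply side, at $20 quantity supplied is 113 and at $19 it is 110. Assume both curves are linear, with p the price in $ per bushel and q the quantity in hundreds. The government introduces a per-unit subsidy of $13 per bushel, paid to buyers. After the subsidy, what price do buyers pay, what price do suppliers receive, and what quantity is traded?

Demand slope: (105 − 115.5)/(26 − 23) = -3.5, so qd = 196 − 3.5p.
Supply slope: (110 − 113)/(19 − 20) = 3, so qs = 3p + 53.
Before the subsidy: set 196 − 3.5p = 3p + 53 → p* = $22, q* = 119.
With a per-unit subsidy paid to buyers, each effectively pays p − 13, so demand becomes qd = 196 − 3.5(p − 13).
Solving gives q = 140 with buyers paying $16 and suppliers receiving $29 (the $13 wedge).

Buyers pay $16; suppliers receive $29; quantity = 140.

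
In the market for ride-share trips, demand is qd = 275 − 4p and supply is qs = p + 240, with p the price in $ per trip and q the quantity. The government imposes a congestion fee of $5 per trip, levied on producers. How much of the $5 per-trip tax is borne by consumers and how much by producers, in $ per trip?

Consumers bear $1 per trip; producers bear $4 per trip.

Before the tax: set 275 − 4p = p + 240 → p* = $7, q* = 247.
With the tax collected from producers, supply shifts: qs = (p − 5) + 240.
New equilibrium: consumers pay $8, producers receive $3, q = 243. (Wedge: pb − ps = 5.)
Burden on consumers: $1; on producers: $4. (They sum to $5.)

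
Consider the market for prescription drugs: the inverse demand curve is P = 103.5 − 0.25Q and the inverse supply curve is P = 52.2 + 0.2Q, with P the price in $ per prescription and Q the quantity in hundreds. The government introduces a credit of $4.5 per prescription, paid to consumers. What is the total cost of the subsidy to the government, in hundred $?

Inverting to Q(P) form: Qd = 414 − 4P; Qs = 5P − 261.
Before the subsidy: set 414 − 4P = 5P − 261 → P* = $75, Q* = 114.
With a per-unit subsidy paid to consumers, each effectively pays P − 4.5, so demand becomes Qd = 414 − 4(P − 4.5).
New equilibrium: consumers pay $72.5, producers receive $77, Q = 124. (Wedge: Pb − Ps = −4.5.)
Outlay = t · Q = 4.5 · 124 = $558.

Government outlay = $558 hundred.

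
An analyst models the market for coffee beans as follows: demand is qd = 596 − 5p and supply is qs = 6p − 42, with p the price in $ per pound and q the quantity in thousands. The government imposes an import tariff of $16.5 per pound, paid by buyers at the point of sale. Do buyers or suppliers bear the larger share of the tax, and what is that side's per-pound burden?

Buyers bear the larger share: $9 per pound.

Before the tax: set 596 − 5p = 6p − 42 → p* = $58, q* = 306.
With the tax collected from buyers, demand (in seller-price terms) shifts: qd = 596 − 5(p + 16.5).
Solving gives q = 261 with buyers paying $67 and suppliers receiving $50.5 (the $16.5 wedge).
Per-pound burden: buyers $9, suppliers $7.5.
Buyers take the larger share because demand is less price-elastic here (demand slope 5 vs supply slope 6).
The less price-elastic side of the market bears the larger share of a per-unit tax.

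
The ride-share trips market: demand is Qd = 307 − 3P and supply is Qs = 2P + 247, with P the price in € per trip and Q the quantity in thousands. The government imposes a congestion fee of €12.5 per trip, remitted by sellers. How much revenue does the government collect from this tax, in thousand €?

Before the tax: set 307 − 3P = 2P + 247 → P* = €12, Q* = 271.
With the tax collected from sellers, supply shifts: Qs = 2(P − 12.5) + 247.
New equilibrium: consumers pay €17, sellers receive €4.5, Q = 256. (Wedge: Pb − Ps = 12.5.)
Revenue = t · Q = 12.5 · 256 = €3200.

Tax revenue = €3200 thousand.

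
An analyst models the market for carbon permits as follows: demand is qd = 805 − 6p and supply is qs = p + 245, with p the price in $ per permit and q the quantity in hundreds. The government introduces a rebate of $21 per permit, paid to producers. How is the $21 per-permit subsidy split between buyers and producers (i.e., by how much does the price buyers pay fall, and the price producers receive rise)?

Before the subsidy: set 805 − 6p = p + 245 → p* = $80, q* = 325.
With a per-unit subsidy paid to producers, each receives p + 21 per unit sold, so supply becomes qs = (p + 21) + 245.
Solving gives q = 343 with buyers paying $77 and producers receiving $98 (the $21 wedge).
Gain to buyers: $3; to producers: $18. (They sum to $21.)

Buyers gain $3 per permit; producers gain $18 per permit.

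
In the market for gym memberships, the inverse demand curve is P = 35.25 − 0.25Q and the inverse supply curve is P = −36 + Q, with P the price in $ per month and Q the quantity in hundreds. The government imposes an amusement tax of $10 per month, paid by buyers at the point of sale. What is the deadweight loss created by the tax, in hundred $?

Deadweight loss = $40 hundred.

Inverting to Q(P) form: Qd = 141 − 4P; Qs = P + 36.
Before the tax: set 141 − 4P = P + 36 → P* = $21, Q* = 57.
With the tax collected from buyers, demand (in seller-price terms) shifts: Qd = 141 − 4(P + 10).
New equilibrium: buyers pay $23, suppliers receive $13, Q = 49. (Wedge: Pb − Ps = 10.)
Quantity falls by |ΔQ| = |57 − 49| = 8.
DWL = ½ · t · |ΔQ| = ½ · 10 · 8 = $40.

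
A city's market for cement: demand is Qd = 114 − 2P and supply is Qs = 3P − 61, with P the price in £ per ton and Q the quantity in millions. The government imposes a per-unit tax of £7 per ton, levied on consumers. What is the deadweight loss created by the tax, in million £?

Before the tax: set 114 − 2P = 3P − 61 → P* = £35, Q* = 44.
With the tax collected from consumers, demand (in seller-price terms) shifts: Qd = 114 − 2(P + 7).
Solving gives Q = 35.6 with consumers paying £39.2 and producers receiving £32.2 (the £7 wedge).
Quantity falls by |ΔQ| = |44 − 35.6| = 8.4.
DWL = ½ · t · |ΔQ| = ½ · 7 · 8.4 = £29.4.

Deadweight loss = £29.4 million.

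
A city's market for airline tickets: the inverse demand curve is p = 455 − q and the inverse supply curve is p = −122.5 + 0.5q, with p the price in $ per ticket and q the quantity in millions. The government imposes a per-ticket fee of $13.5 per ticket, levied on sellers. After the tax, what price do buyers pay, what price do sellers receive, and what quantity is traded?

Inverting to q(p) form: qd = 455 − p; qs = 2p + 245.
Before the tax: set 455 − p = 2p + 245 → p* = $70, q* = 385.
With the tax collected from sellers, supply shifts: qs = 2(p − 13.5) + 245.
New equilibrium: buyers pay $79, sellers receive $65.5, q = 376. (Wedge: pb − ps = 13.5.)

Buyers pay $79; sellers receive $65.5; quantity = 376.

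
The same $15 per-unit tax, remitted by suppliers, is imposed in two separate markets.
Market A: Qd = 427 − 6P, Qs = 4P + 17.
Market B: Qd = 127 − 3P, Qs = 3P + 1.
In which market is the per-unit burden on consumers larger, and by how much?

Market A: pre-tax P* = $41, Q* = 181; post-tax Q = 145; per-unit burden on consumers = $6.
Market B: pre-tax P* = $21, Q* = 64; post-tax Q = 41.5; per-unit burden on consumers = $7.5.
Difference: $6 vs $7.5 → market B is larger by $1.5.

Market B, by $1.5.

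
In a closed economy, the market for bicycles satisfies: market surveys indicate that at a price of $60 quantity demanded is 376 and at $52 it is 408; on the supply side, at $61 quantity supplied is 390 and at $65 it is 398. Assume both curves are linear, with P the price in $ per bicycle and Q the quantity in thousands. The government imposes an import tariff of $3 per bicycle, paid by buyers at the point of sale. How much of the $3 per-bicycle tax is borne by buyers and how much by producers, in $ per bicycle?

Demand slope: (408 − 376)/(52 − 60) = -4, so Qd = 616 − 4P.
Supply slope: (398 − 390)/(65 − 61) = 2, so Qs = 2P + 268.
Before the tax: set 616 − 4P = 2P + 268 → P* = $58, Q* = 384.
With the tax collected from buyers, demand (in seller-price terms) shifts: Qd = 616 − 4(P + 3).
New equilibrium: buyers pay $59, producers receive $56, Q = 380. (Wedge: Pb − Ps = 3.)
Burden on buyers: $1; on producers: $2. (They sum to $3.)

Buyers bear $1 per bicycle; producers bear $2 per bicycle.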